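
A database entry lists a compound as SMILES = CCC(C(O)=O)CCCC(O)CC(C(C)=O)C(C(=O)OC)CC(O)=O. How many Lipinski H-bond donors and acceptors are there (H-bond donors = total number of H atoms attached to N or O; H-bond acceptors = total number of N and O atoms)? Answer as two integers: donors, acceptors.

3, 8

Donors: find every N or O and count the H atoms it carries.
  atom 5 (O): bond orders sum to 1 → 1 H
  atom 6 (O): bond orders sum to 2 → 0 H
  atom 11 (O): bond orders sum to 1 → 1 H
  atom 16 (O): bond orders sum to 2 → 0 H
  atom 19 (O): bond orders sum to 2 → 0 H
  atom 20 (O): bond orders sum to 2 → 0 H
  atom 24 (O): bond orders sum to 1 → 1 H
  atom 25 (O): bond orders sum to 2 → 0 H
Lipinski HBD = 3.
Acceptors: N atoms = 0, O atoms = 8 → HBA = 8.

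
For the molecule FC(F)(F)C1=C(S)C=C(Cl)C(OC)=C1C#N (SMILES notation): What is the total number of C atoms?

9

Count every carbon token in the SMILES (each C, including those in ring-closure positions and inside branches).
Carbon count: 9.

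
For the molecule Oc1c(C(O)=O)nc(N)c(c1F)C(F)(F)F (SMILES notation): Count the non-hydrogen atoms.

16

Every atom symbol written in the SMILES (organic subset) is one heavy atom; implicit H are not written.
Heavy atoms by element → C:7, F:4, N:2, O:3.
Total: 16.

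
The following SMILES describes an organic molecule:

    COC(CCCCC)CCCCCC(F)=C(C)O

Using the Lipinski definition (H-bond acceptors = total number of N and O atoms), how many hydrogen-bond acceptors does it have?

N atoms: 0; O atoms: 2.
Lipinski HBA = 0 + 2 = 2.

2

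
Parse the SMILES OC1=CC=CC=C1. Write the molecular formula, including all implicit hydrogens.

Walk through each heavy atom and fill implicit hydrogens from standard valence (C 4, N 3, O 2, S 2, halogen 1):
  atom 1: O, bond orders sum to 1 (valence 2) → 1 H
  atom 2: C, bond orders sum to 4 (valence 4) → 0 H
  atom 3: C, bond orders sum to 3 (valence 4) → 1 H
  atom 4: C, bond orders sum to 3 (valence 4) → 1 H
  atom 5: C, bond orders sum to 3 (valence 4) → 1 H
  atom 6: C, bond orders sum to 3 (valence 4) → 1 H
  atom 7: C, bond orders sum to 3 (valence 4) → 1 H
Totals → C:6, H:6, O:1.

C6H6O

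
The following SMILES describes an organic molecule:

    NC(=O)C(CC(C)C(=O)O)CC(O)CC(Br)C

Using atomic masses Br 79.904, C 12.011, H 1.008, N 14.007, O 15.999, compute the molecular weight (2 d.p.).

First, the molecular formula is C11H20BrNO4 (counting implicit H from valence).
  Br: 1 × 79.904 = 79.904
  C: 11 × 12.011 = 132.121
  H: 20 × 1.008 = 20.160
  N: 1 × 14.007 = 14.007
  O: 4 × 15.999 = 63.996
Sum: 1×79.904 + 11×12.011 + 20×1.008 + 1×14.007 + 4×15.999 = 310.188 → 310.19 g/mol.

310.19 g/mol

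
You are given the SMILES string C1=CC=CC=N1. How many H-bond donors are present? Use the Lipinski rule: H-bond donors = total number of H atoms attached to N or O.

Donors: find every N or O and count the H atoms it carries.
  atom 6 (N): bond orders sum to 3 → 0 H
Lipinski HBD = 0.

0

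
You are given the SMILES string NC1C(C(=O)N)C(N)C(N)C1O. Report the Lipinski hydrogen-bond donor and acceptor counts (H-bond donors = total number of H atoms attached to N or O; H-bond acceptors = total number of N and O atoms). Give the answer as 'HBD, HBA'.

Donors: find every N or O and count the H atoms it carries.
  atom 1 (N): bond orders sum to 1 → 2 H
  atom 5 (O): bond orders sum to 2 → 0 H
  atom 6 (N): bond orders sum to 1 → 2 H
  atom 8 (N): bond orders sum to 1 → 2 H
  atom 10 (N): bond orders sum to 1 → 2 H
  atom 12 (O): bond orders sum to 1 → 1 H
Lipinski HBD = 9.
Acceptors: N atoms = 4, O atoms = 2 → HBA = 6.

9, 6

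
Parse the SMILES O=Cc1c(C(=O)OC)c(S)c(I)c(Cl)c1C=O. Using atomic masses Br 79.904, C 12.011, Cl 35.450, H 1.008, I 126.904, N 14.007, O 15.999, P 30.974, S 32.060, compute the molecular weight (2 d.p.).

First, the molecular formula is C10H6ClIO4S (counting implicit H from valence).
  C: 10 × 12.011 = 120.110
  Cl: 1 × 35.450 = 35.450
  H: 6 × 1.008 = 6.048
  I: 1 × 126.904 = 126.904
  O: 4 × 15.999 = 63.996
  S: 1 × 32.060 = 32.060
Sum: 10×12.011 + 1×35.450 + 6×1.008 + 1×126.904 + 4×15.999 + 1×32.060 = 384.568 → 384.57 g/mol.

384.57 g/mol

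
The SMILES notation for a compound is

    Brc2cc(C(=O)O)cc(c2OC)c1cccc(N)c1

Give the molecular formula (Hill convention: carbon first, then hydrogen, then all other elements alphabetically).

Walk through each heavy atom and fill implicit hydrogens from standard valence (C 4, N 3, O 2, S 2, halogen 1); for lowercase aromatic atoms, an aromatic c carries 1 H when it has two neighbours and 0 H with three, and aromatic n carries 0 H:
  atom 1: Br (halogen, monovalent) → 0 H
  atom 2: aromatic c, 3 neighbours → 0 H
  atom 3: aromatic c, 2 neighbours → 1 H
  atom 4: aromatic c, 3 neighbours → 0 H
  atom 5: C, bond orders sum to 4 (valence 4) → 0 H
  atom 6: O, bond orders sum to 2 (valence 2) → 0 H
  atom 7: O, bond orders sum to 1 (valence 2) → 1 H
  atom 8: aromatic c, 2 neighbours → 1 H
  atom 9: aromatic c, 3 neighbours → 0 H
  atom 10: aromatic c, 3 neighbours → 0 H
  atom 11: O, bond orders sum to 2 (valence 2) → 0 H
  atom 12: C, bond orders sum to 1 (valence 4) → 3 H
  atom 13: aromatic c, 3 neighbours → 0 H
  atom 14: aromatic c, 2 neighbours → 1 H
  atom 15: aromatic c, 2 neighbours → 1 H
  atom 16: aromatic c, 2 neighbours → 1 H
  atom 17: aromatic c, 3 neighbours → 0 H
  atom 18: N, bond orders sum to 1 (valence 3) → 2 H
  atom 19: aromatic c, 2 neighbours → 1 H
Totals → C:14, H:12, Br:1, N:1, O:3.

C14H12BrNO3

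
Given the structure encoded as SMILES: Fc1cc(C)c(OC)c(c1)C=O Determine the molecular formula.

C9H9FO2

Walk through each heavy atom and fill implicit hydrogens from standard valence (C 4, N 3, O 2, S 2, halogen 1); for lowercase aromatic atoms, an aromatic c carries 1 H when it has two neighbours and 0 H with three, and aromatic n carries 0 H:
  atom 1: F (halogen, monovalent) → 0 H
  atom 2: aromatic c, 3 neighbours → 0 H
  atom 3: aromatic c, 2 neighbours → 1 H
  atom 4: aromatic c, 3 neighbours → 0 H
  atom 5: C, bond orders sum to 1 (valence 4) → 3 H
  atom 6: aromatic c, 3 neighbours → 0 H
  atom 7: O, bond orders sum to 2 (valence 2) → 0 H
  atom 8: C, bond orders sum to 1 (valence 4) → 3 H
  atom 9: aromatic c, 3 neighbours → 0 H
  atom 10: aromatic c, 2 neighbours → 1 H
  atom 11: C, bond orders sum to 3 (valence 4) → 1 H
  atom 12: O, bond orders sum to 2 (valence 2) → 0 H
Totals → C:9, H:9, F:1, O:2.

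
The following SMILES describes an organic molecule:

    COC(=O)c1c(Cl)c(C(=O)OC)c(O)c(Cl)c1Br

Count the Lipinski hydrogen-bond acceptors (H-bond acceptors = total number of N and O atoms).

N atoms: 0; O atoms: 5.
Lipinski HBA = 0 + 5 = 5.

5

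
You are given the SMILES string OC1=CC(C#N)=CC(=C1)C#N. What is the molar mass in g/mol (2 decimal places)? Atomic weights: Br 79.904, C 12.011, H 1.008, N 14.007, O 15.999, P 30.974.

First, the molecular formula is C8H4N2O (counting implicit H from valence).
  C: 8 × 12.011 = 96.088
  H: 4 × 1.008 = 4.032
  N: 2 × 14.007 = 28.014
  O: 1 × 15.999 = 15.999
Sum: 8×12.011 + 4×1.008 + 2×14.007 + 1×15.999 = 144.133 → 144.13 g/mol.

144.13 g/mol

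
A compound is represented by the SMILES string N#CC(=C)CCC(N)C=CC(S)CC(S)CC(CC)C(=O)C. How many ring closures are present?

0

In SMILES, each pair of matching ring-closure digits denotes one ring-closing bond; the number of such bonds equals the number of independent rings.
Ring-closure bonds here: 0.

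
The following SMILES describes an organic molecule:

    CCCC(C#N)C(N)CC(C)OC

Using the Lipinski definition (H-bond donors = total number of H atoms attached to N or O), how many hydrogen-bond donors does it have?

2

Donors: find every N or O and count the H atoms it carries.
  atom 6 (N): bond orders sum to 3 → 0 H
  atom 8 (N): bond orders sum to 1 → 2 H
  atom 12 (O): bond orders sum to 2 → 0 H
Lipinski HBD = 2.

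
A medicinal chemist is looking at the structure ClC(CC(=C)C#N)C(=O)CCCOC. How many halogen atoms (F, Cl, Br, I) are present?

1

Halogen atoms appear at heavy-atom position 1 (1×Cl).
Other groups present: 1 alkene, 1 ether, 1 ketone, 1 nitrile.
Halogen count: 1.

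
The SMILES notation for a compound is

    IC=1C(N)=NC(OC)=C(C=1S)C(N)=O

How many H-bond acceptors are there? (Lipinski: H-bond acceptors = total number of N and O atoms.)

N atoms: 3; O atoms: 2.
Lipinski HBA = 3 + 2 = 5.

5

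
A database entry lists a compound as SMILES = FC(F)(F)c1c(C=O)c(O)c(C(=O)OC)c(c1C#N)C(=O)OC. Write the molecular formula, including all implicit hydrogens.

Walk through each heavy atom and fill implicit hydrogens from standard valence (C 4, N 3, O 2, S 2, halogen 1); for lowercase aromatic atoms, an aromatic c carries 1 H when it has two neighbours and 0 H with three, and aromatic n carries 0 H:
  atom 1: F (halogen, monovalent) → 0 H
  atom 2: C, bond orders sum to 4 (valence 4) → 0 H
  atom 3: F (halogen, monovalent) → 0 H
  atom 4: F (halogen, monovalent) → 0 H
  atom 5: aromatic c, 3 neighbours → 0 H
  atom 6: aromatic c, 3 neighbours → 0 H
  atom 7: C, bond orders sum to 3 (valence 4) → 1 H
  atom 8: O, bond orders sum to 2 (valence 2) → 0 H
  atom 9: aromatic c, 3 neighbours → 0 H
  atom 10: O, bond orders sum to 1 (valence 2) → 1 H
  atom 11: aromatic c, 3 neighbours → 0 H
  atom 12: C, bond orders sum to 4 (valence 4) → 0 H
  atom 13: O, bond orders sum to 2 (valence 2) → 0 H
  atom 14: O, bond orders sum to 2 (valence 2) → 0 H
  atom 15: C, bond orders sum to 1 (valence 4) → 3 H
  atom 16: aromatic c, 3 neighbours → 0 H
  atom 17: aromatic c, 3 neighbours → 0 H
  atom 18: C, bond orders sum to 4 (valence 4) → 0 H
  atom 19: N, bond orders sum to 3 (valence 3) → 0 H
  atom 20: C, bond orders sum to 4 (valence 4) → 0 H
  atom 21: O, bond orders sum to 2 (valence 2) → 0 H
  atom 22: O, bond orders sum to 2 (valence 2) → 0 H
  atom 23: C, bond orders sum to 1 (valence 4) → 3 H
Totals → C:13, H:8, F:3, N:1, O:6.

C13H8F3NO6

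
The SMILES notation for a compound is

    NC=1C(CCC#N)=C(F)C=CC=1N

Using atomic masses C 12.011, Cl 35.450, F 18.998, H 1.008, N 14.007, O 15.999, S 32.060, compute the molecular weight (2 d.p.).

First, the molecular formula is C9H10FN3 (counting implicit H from valence).
  C: 9 × 12.011 = 108.099
  F: 1 × 18.998 = 18.998
  H: 10 × 1.008 = 10.080
  N: 3 × 14.007 = 42.021
Sum: 9×12.011 + 1×18.998 + 10×1.008 + 3×14.007 = 179.198 → 179.20 g/mol.

179.20 g/mol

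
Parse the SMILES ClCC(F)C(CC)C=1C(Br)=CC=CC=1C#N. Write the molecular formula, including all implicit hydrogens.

C12H12BrClFN

Walk through each heavy atom and fill implicit hydrogens from standard valence (C 4, N 3, O 2, S 2, halogen 1):
  atom 1: Cl (halogen, monovalent) → 0 H
  atom 2: C, bond orders sum to 2 (valence 4) → 2 H
  atom 3: C, bond orders sum to 3 (valence 4) → 1 H
  atom 4: F (halogen, monovalent) → 0 H
  atom 5: C, bond orders sum to 3 (valence 4) → 1 H
  atom 6: C, bond orders sum to 2 (valence 4) → 2 H
  atom 7: C, bond orders sum to 1 (valence 4) → 3 H
  atom 8: C, bond orders sum to 4 (valence 4) → 0 H
  atom 9: C, bond orders sum to 4 (valence 4) → 0 H
  atom 10: Br (halogen, monovalent) → 0 H
  atom 11: C, bond orders sum to 3 (valence 4) → 1 H
  atom 12: C, bond orders sum to 3 (valence 4) → 1 H
  atom 13: C, bond orders sum to 3 (valence 4) → 1 H
  atom 14: C, bond orders sum to 4 (valence 4) → 0 H
  atom 15: C, bond orders sum to 4 (valence 4) → 0 H
  atom 16: N, bond orders sum to 3 (valence 3) → 0 H
Totals → C:12, H:12, Br:1, Cl:1, F:1, N:1.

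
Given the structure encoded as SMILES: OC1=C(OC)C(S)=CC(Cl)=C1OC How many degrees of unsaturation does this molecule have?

4

Degree of unsaturation = (number of rings) + (number of π bonds).
Ring closures in the SMILES: 1.
π bonds: 3 double bonds (each 1 DoU) → 3 DoU from unsaturation.
Total DoU = 1 + 3 = 4.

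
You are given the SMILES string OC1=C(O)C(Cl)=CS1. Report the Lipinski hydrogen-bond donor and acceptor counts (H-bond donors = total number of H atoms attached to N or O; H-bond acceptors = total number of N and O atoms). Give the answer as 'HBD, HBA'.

2, 2

Donors: find every N or O and count the H atoms it carries.
  atom 1 (O): bond orders sum to 1 → 1 H
  atom 4 (O): bond orders sum to 1 → 1 H
Lipinski HBD = 2.
Acceptors: N atoms = 0, O atoms = 2 → HBA = 2.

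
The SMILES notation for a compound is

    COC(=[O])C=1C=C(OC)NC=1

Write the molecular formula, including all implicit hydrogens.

C7H9NO3

Walk through each heavy atom and fill implicit hydrogens from standard valence (C 4, N 3, O 2, S 2, halogen 1):
  atom 1: C, bond orders sum to 1 (valence 4) → 3 H
  atom 2: O, bond orders sum to 2 (valence 2) → 0 H
  atom 3: C, bond orders sum to 4 (valence 4) → 0 H
  atom 4: O with explicit H count 0
  atom 5: C, bond orders sum to 4 (valence 4) → 0 H
  atom 6: C, bond orders sum to 3 (valence 4) → 1 H
  atom 7: C, bond orders sum to 4 (valence 4) → 0 H
  atom 8: O, bond orders sum to 2 (valence 2) → 0 H
  atom 9: C, bond orders sum to 1 (valence 4) → 3 H
  atom 10: N, bond orders sum to 2 (valence 3) → 1 H
  atom 11: C, bond orders sum to 3 (valence 4) → 1 H
Totals → C:7, H:9, N:1, O:3.
In Hill order: C7H9NO3.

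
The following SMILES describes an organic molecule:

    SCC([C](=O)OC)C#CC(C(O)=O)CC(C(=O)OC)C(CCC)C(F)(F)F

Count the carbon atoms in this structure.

17

Count every carbon token in the SMILES (each C, including those in ring-closure positions and inside branches).
Carbon count: 17.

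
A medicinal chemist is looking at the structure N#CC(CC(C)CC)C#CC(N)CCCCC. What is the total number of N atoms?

2

Scan the SMILES for N atoms (remember two-letter symbols like Cl and Br are single atoms).
Nitrogen count: 2.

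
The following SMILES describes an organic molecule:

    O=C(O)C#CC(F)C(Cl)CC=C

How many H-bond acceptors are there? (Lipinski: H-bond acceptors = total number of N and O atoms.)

2

N atoms: 0; O atoms: 2.
Lipinski HBA = 0 + 2 = 2.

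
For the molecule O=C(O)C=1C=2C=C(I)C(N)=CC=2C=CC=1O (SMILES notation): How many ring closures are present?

2

In SMILES, each pair of matching ring-closure digits denotes one ring-closing bond; the number of such bonds equals the number of independent rings.
Ring-closure bonds here: 2.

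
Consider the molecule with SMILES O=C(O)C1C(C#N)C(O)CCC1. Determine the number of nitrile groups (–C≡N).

1

The nitrile motif appears at heavy-atom position 6 in the SMILES.
Other groups present: 1 carboxylic acid, 1 hydroxyl.
Nitrile count: 1.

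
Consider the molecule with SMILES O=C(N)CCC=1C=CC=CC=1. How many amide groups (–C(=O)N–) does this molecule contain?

The amide motif appears at heavy-atom position 2 in the SMILES.
Amide count: 1.

1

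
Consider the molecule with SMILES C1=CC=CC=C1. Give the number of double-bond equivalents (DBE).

4

Degree of unsaturation = (number of rings) + (number of π bonds).
Ring closures in the SMILES: 1.
π bonds: 3 double bonds (each 1 DoU) → 3 DoU from unsaturation.
Total DoU = 1 + 3 = 4.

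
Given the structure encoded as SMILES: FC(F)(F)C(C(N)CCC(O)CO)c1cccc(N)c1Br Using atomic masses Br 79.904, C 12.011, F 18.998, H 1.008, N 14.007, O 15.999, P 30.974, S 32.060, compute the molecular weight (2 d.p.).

371.20 g/mol

First, the molecular formula is C13H18BrF3N2O2 (counting implicit H from valence).
  Br: 1 × 79.904 = 79.904
  C: 13 × 12.011 = 156.143
  F: 3 × 18.998 = 56.994
  H: 18 × 1.008 = 18.144
  N: 2 × 14.007 = 28.014
  O: 2 × 15.999 = 31.998
Sum: 1×79.904 + 13×12.011 + 3×18.998 + 18×1.008 + 2×14.007 + 2×15.999 = 371.197 → 371.20 g/mol.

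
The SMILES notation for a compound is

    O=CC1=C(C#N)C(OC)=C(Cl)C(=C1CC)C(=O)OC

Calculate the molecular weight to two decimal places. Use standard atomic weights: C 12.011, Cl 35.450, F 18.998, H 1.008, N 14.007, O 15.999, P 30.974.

First, the molecular formula is C13H12ClNO4 (counting implicit H from valence).
  C: 13 × 12.011 = 156.143
  Cl: 1 × 35.450 = 35.450
  H: 12 × 1.008 = 12.096
  N: 1 × 14.007 = 14.007
  O: 4 × 15.999 = 63.996
Sum: 13×12.011 + 1×35.450 + 12×1.008 + 1×14.007 + 4×15.999 = 281.692 → 281.69 g/mol.

281.69 g/mol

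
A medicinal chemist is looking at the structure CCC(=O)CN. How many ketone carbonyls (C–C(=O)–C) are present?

1

The ketone motif appears at heavy-atom position 3 in the SMILES.
Other groups present: 1 primary amine.
Ketone count: 1.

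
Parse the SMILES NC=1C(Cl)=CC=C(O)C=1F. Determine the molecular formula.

Walk through each heavy atom and fill implicit hydrogens from standard valence (C 4, N 3, O 2, S 2, halogen 1):
  atom 1: N, bond orders sum to 1 (valence 3) → 2 H
  atom 2: C, bond orders sum to 4 (valence 4) → 0 H
  atom 3: C, bond orders sum to 4 (valence 4) → 0 H
  atom 4: Cl (halogen, monovalent) → 0 H
  atom 5: C, bond orders sum to 3 (valence 4) → 1 H
  atom 6: C, bond orders sum to 3 (valence 4) → 1 H
  atom 7: C, bond orders sum to 4 (valence 4) → 0 H
  atom 8: O, bond orders sum to 1 (valence 2) → 1 H
  atom 9: C, bond orders sum to 4 (valence 4) → 0 H
  atom 10: F (halogen, monovalent) → 0 H
Totals → C:6, H:5, Cl:1, F:1, N:1, O:1.

C6H5ClFNO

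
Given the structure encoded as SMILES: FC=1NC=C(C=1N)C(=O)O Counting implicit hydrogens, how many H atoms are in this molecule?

Walk through each heavy atom and fill implicit hydrogens from standard valence (C 4, N 3, O 2, S 2, halogen 1):
  atom 1: F (halogen, monovalent) → 0 H
  atom 2: C, bond orders sum to 4 (valence 4) → 0 H
  atom 3: N, bond orders sum to 2 (valence 3) → 1 H
  atom 4: C, bond orders sum to 3 (valence 4) → 1 H
  atom 5: C, bond orders sum to 4 (valence 4) → 0 H
  atom 6: C, bond orders sum to 4 (valence 4) → 0 H
  atom 7: N, bond orders sum to 1 (valence 3) → 2 H
  atom 8: C, bond orders sum to 4 (valence 4) → 0 H
  atom 9: O, bond orders sum to 2 (valence 2) → 0 H
  atom 10: O, bond orders sum to 1 (valence 2) → 1 H
Total hydrogens: 5.

5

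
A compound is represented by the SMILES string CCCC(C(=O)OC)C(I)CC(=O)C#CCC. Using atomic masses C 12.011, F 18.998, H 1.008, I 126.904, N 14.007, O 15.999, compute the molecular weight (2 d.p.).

First, the molecular formula is C13H19IO3 (counting implicit H from valence).
  C: 13 × 12.011 = 156.143
  H: 19 × 1.008 = 19.152
  I: 1 × 126.904 = 126.904
  O: 3 × 15.999 = 47.997
Sum: 13×12.011 + 19×1.008 + 1×126.904 + 3×15.999 = 350.196 → 350.20 g/mol.

350.20 g/mol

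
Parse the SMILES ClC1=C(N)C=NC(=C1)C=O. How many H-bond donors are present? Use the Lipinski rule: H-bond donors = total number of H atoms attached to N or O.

2

Donors: find every N or O and count the H atoms it carries.
  atom 4 (N): bond orders sum to 1 → 2 H
  atom 6 (N): bond orders sum to 3 → 0 H
  atom 10 (O): bond orders sum to 2 → 0 H
Lipinski HBD = 2.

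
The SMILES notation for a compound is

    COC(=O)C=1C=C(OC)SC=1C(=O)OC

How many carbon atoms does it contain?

9

Count every carbon token in the SMILES (each C, including those in ring-closure positions and inside branches).
Carbon count: 9.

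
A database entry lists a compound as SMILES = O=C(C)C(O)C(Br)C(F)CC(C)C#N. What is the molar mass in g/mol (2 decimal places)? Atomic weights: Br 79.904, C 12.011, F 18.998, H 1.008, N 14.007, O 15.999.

First, the molecular formula is C9H13BrFNO2 (counting implicit H from valence).
  Br: 1 × 79.904 = 79.904
  C: 9 × 12.011 = 108.099
  F: 1 × 18.998 = 18.998
  H: 13 × 1.008 = 13.104
  N: 1 × 14.007 = 14.007
  O: 2 × 15.999 = 31.998
Sum: 1×79.904 + 9×12.011 + 1×18.998 + 13×1.008 + 1×14.007 + 2×15.999 = 266.110 → 266.11 g/mol.

266.11 g/mol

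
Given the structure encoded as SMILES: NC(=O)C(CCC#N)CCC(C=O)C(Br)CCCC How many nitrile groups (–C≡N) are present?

The nitrile motif appears at heavy-atom position 7 in the SMILES.
Other groups present: 1 aldehyde, 1 amide.
Nitrile count: 1.

1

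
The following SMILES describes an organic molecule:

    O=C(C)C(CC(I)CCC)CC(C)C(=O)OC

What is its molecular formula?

C13H23IO3

Walk through each heavy atom and fill implicit hydrogens from standard valence (C 4, N 3, O 2, S 2, halogen 1):
  atom 1: O, bond orders sum to 2 (valence 2) → 0 H
  atom 2: C, bond orders sum to 4 (valence 4) → 0 H
  atom 3: C, bond orders sum to 1 (valence 4) → 3 H
  atom 4: C, bond orders sum to 3 (valence 4) → 1 H
  atom 5: C, bond orders sum to 2 (valence 4) → 2 H
  atom 6: C, bond orders sum to 3 (valence 4) → 1 H
  atom 7: I (halogen, monovalent) → 0 H
  atom 8: C, bond orders sum to 2 (valence 4) → 2 H
  atom 9: C, bond orders sum to 2 (valence 4) → 2 H
  atom 10: C, bond orders sum to 1 (valence 4) → 3 H
  atom 11: C, bond orders sum to 2 (valence 4) → 2 H
  atom 12: C, bond orders sum to 3 (valence 4) → 1 H
  atom 13: C, bond orders sum to 1 (valence 4) → 3 H
  atom 14: C, bond orders sum to 4 (valence 4) → 0 H
  atom 15: O, bond orders sum to 2 (valence 2) → 0 H
  atom 16: O, bond orders sum to 2 (valence 2) → 0 H
  atom 17: C, bond orders sum to 1 (valence 4) → 3 H
Totals → C:13, H:23, I:1, O:3.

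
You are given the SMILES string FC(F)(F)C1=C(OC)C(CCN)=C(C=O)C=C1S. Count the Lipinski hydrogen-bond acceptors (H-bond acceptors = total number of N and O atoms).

3

N atoms: 1; O atoms: 2.
Lipinski HBA = 1 + 2 = 3.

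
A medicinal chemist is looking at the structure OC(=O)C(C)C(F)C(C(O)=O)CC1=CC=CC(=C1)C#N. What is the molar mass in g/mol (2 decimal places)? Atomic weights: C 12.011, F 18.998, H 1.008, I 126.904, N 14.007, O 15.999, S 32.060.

First, the molecular formula is C14H14FNO4 (counting implicit H from valence).
  C: 14 × 12.011 = 168.154
  F: 1 × 18.998 = 18.998
  H: 14 × 1.008 = 14.112
  N: 1 × 14.007 = 14.007
  O: 4 × 15.999 = 63.996
Sum: 14×12.011 + 1×18.998 + 14×1.008 + 1×14.007 + 4×15.999 = 279.267 → 279.27 g/mol.

279.27 g/mol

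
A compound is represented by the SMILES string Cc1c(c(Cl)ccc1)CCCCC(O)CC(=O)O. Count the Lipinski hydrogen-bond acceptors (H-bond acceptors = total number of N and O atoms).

3

N atoms: 0; O atoms: 3.
Lipinski HBA = 0 + 3 = 3.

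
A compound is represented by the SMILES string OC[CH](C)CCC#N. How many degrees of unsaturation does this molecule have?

2

Molecular formula: C6H11NO.
DoU = (2C + 2 + N − H − X) / 2, where X is the halogen count and O/S are ignored.
    = (2·6 + 2 + 1 − 11 − 0) / 2 = 4 / 2 = 2.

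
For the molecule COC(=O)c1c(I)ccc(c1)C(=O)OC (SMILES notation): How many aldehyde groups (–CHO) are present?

Scan the SMILES for the aldehyde motif — none present.
Groups that are present: 2 ester.

0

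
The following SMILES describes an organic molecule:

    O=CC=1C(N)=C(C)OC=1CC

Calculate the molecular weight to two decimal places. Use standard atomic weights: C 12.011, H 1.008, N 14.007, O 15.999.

153.18 g/mol

First, the molecular formula is C8H11NO2 (counting implicit H from valence).
  C: 8 × 12.011 = 96.088
  H: 11 × 1.008 = 11.088
  N: 1 × 14.007 = 14.007
  O: 2 × 15.999 = 31.998
Sum: 8×12.011 + 11×1.008 + 1×14.007 + 2×15.999 = 153.181 → 153.18 g/mol.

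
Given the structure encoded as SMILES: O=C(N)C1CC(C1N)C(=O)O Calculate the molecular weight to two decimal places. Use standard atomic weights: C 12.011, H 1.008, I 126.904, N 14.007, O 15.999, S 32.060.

First, the molecular formula is C6H10N2O3 (counting implicit H from valence).
  C: 6 × 12.011 = 72.066
  H: 10 × 1.008 = 10.080
  N: 2 × 14.007 = 28.014
  O: 3 × 15.999 = 47.997
Sum: 6×12.011 + 10×1.008 + 2×14.007 + 3×15.999 = 158.157 → 158.16 g/mol.

158.16 g/mol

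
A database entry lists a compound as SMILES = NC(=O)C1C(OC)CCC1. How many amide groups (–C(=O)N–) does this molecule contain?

The amide motif appears at heavy-atom position 2 in the SMILES.
Other groups present: 1 ether.
Amide count: 1.

1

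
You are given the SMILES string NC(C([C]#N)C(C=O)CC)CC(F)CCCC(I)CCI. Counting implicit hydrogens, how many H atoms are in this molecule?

25

Walk through each heavy atom and fill implicit hydrogens from standard valence (C 4, N 3, O 2, S 2, halogen 1):
  atom 1: N, bond orders sum to 1 (valence 3) → 2 H
  atom 2: C, bond orders sum to 3 (valence 4) → 1 H
  atom 3: C, bond orders sum to 3 (valence 4) → 1 H
  atom 4: C with explicit H count 0
  atom 5: N, bond orders sum to 3 (valence 3) → 0 H
  atom 6: C, bond orders sum to 3 (valence 4) → 1 H
  atom 7: C, bond orders sum to 3 (valence 4) → 1 H
  atom 8: O, bond orders sum to 2 (valence 2) → 0 H
  atom 9: C, bond orders sum to 2 (valence 4) → 2 H
  atom 10: C, bond orders sum to 1 (valence 4) → 3 H
  atom 11: C, bond orders sum to 2 (valence 4) → 2 H
  atom 12: C, bond orders sum to 3 (valence 4) → 1 H
  atom 13: F (halogen, monovalent) → 0 H
  atom 14: C, bond orders sum to 2 (valence 4) → 2 H
  atom 15: C, bond orders sum to 2 (valence 4) → 2 H
  atom 16: C, bond orders sum to 2 (valence 4) → 2 H
  atom 17: C, bond orders sum to 3 (valence 4) → 1 H
  atom 18: I (halogen, monovalent) → 0 H
  atom 19: C, bond orders sum to 2 (valence 4) → 2 H
  atom 20: C, bond orders sum to 2 (valence 4) → 2 H
  atom 21: I (halogen, monovalent) → 0 H
Total hydrogens: 25.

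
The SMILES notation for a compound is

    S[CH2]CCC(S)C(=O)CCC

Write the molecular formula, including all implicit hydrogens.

Walk through each heavy atom and fill implicit hydrogens from standard valence (C 4, N 3, O 2, S 2, halogen 1):
  atom 1: S, bond orders sum to 1 (valence 2) → 1 H
  atom 2: C with explicit H count 2
  atom 3: C, bond orders sum to 2 (valence 4) → 2 H
  atom 4: C, bond orders sum to 2 (valence 4) → 2 H
  atom 5: C, bond orders sum to 3 (valence 4) → 1 H
  atom 6: S, bond orders sum to 1 (valence 2) → 1 H
  atom 7: C, bond orders sum to 4 (valence 4) → 0 H
  atom 8: O, bond orders sum to 2 (valence 2) → 0 H
  atom 9: C, bond orders sum to 2 (valence 4) → 2 H
  atom 10: C, bond orders sum to 2 (valence 4) → 2 H
  atom 11: C, bond orders sum to 1 (valence 4) → 3 H
Totals → C:8, H:16, O:1, S:2.
In Hill order: C8H16OS2.

C8H16OS2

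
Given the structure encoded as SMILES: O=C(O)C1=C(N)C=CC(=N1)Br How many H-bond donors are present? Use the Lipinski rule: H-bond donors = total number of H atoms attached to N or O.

Donors: find every N or O and count the H atoms it carries.
  atom 1 (O): bond orders sum to 2 → 0 H
  atom 3 (O): bond orders sum to 1 → 1 H
  atom 6 (N): bond orders sum to 1 → 2 H
  atom 10 (N): bond orders sum to 3 → 0 H
Lipinski HBD = 3.

3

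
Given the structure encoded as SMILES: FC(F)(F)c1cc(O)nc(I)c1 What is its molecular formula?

C6H3F3INO

Walk through each heavy atom and fill implicit hydrogens from standard valence (C 4, N 3, O 2, S 2, halogen 1); for lowercase aromatic atoms, an aromatic c carries 1 H when it has two neighbours and 0 H with three, and aromatic n carries 0 H:
  atom 1: F (halogen, monovalent) → 0 H
  atom 2: C, bond orders sum to 4 (valence 4) → 0 H
  atom 3: F (halogen, monovalent) → 0 H
  atom 4: F (halogen, monovalent) → 0 H
  atom 5: aromatic c, 3 neighbours → 0 H
  atom 6: aromatic c, 2 neighbours → 1 H
  atom 7: aromatic c, 3 neighbours → 0 H
  atom 8: O, bond orders sum to 1 (valence 2) → 1 H
  atom 9: aromatic n, 2 neighbours → 0 H
  atom 10: aromatic c, 3 neighbours → 0 H
  atom 11: I (halogen, monovalent) → 0 H
  atom 12: aromatic c, 2 neighbours → 1 H
Totals → C:6, H:3, F:3, I:1, N:1, O:1.
In Hill order: C6H3F3INO.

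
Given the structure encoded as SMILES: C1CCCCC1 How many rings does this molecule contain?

In SMILES, each pair of matching ring-closure digits denotes one ring-closing bond; the number of such bonds equals the number of independent rings.
Ring-closure bonds here: 1.

1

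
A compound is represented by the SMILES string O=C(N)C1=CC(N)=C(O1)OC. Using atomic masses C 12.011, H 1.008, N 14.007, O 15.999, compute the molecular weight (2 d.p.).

First, the molecular formula is C6H8N2O3 (counting implicit H from valence).
  C: 6 × 12.011 = 72.066
  H: 8 × 1.008 = 8.064
  N: 2 × 14.007 = 28.014
  O: 3 × 15.999 = 47.997
Sum: 6×12.011 + 8×1.008 + 2×14.007 + 3×15.999 = 156.141 → 156.14 g/mol.

156.14 g/mol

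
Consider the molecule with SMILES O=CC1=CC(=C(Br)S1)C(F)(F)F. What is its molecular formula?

Walk through each heavy atom and fill implicit hydrogens from standard valence (C 4, N 3, O 2, S 2, halogen 1):
  atom 1: O, bond orders sum to 2 (valence 2) → 0 H
  atom 2: C, bond orders sum to 3 (valence 4) → 1 H
  atom 3: C, bond orders sum to 4 (valence 4) → 0 H
  atom 4: C, bond orders sum to 3 (valence 4) → 1 H
  atom 5: C, bond orders sum to 4 (valence 4) → 0 H
  atom 6: C, bond orders sum to 4 (valence 4) → 0 H
  atom 7: Br (halogen, monovalent) → 0 H
  atom 8: S, bond orders sum to 2 (valence 2) → 0 H
  atom 9: C, bond orders sum to 4 (valence 4) → 0 H
  atom 10: F (halogen, monovalent) → 0 H
  atom 11: F (halogen, monovalent) → 0 H
  atom 12: F (halogen, monovalent) → 0 H
Totals → C:6, H:2, Br:1, F:3, O:1, S:1.
In Hill order: C6H2BrF3OS.

C6H2BrF3OS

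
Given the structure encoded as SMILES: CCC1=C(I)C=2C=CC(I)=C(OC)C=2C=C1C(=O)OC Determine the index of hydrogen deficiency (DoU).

Degree of unsaturation = (number of rings) + (number of π bonds).
Ring closures in the SMILES: 2.
π bonds: 6 double bonds (each 1 DoU) → 6 DoU from unsaturation.
Total DoU = 2 + 6 = 8.

8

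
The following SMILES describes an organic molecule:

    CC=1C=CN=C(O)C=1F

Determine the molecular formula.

C6H6FNO

Walk through each heavy atom and fill implicit hydrogens from standard valence (C 4, N 3, O 2, S 2, halogen 1):
  atom 1: C, bond orders sum to 1 (valence 4) → 3 H
  atom 2: C, bond orders sum to 4 (valence 4) → 0 H
  atom 3: C, bond orders sum to 3 (valence 4) → 1 H
  atom 4: C, bond orders sum to 3 (valence 4) → 1 H
  atom 5: N, bond orders sum to 3 (valence 3) → 0 H
  atom 6: C, bond orders sum to 4 (valence 4) → 0 H
  atom 7: O, bond orders sum to 1 (valence 2) → 1 H
  atom 8: C, bond orders sum to 4 (valence 4) → 0 H
  atom 9: F (halogen, monovalent) → 0 H
Totals → C:6, H:6, F:1, N:1, O:1.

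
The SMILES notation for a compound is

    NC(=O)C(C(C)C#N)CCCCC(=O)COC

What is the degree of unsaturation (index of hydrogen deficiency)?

Degree of unsaturation = (number of rings) + (number of π bonds).
Ring closures in the SMILES: 0.
π bonds: 2 double bonds (each 1 DoU), 1 triple bond (each 2 DoU) → 4 DoU from unsaturation.
Total DoU = 0 + 4 = 4.

4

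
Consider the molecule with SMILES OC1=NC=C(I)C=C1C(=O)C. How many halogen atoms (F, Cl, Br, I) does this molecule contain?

1

Halogen atoms appear at heavy-atom position 6 (1×I).
Other groups present: 1 hydroxyl, 1 ketone.
Halogen count: 1.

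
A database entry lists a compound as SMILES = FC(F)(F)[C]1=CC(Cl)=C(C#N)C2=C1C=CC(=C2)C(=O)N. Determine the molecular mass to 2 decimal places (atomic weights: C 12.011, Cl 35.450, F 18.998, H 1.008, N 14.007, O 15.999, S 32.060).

298.65 g/mol

First, the molecular formula is C13H6ClF3N2O (counting implicit H from valence).
  C: 13 × 12.011 = 156.143
  Cl: 1 × 35.450 = 35.450
  F: 3 × 18.998 = 56.994
  H: 6 × 1.008 = 6.048
  N: 2 × 14.007 = 28.014
  O: 1 × 15.999 = 15.999
Sum: 13×12.011 + 1×35.450 + 3×18.998 + 6×1.008 + 2×14.007 + 1×15.999 = 298.648 → 298.65 g/mol.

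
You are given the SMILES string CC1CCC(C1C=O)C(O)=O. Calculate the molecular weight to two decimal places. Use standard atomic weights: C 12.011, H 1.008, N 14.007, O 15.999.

First, the molecular formula is C8H12O3 (counting implicit H from valence).
  C: 8 × 12.011 = 96.088
  H: 12 × 1.008 = 12.096
  O: 3 × 15.999 = 47.997
Sum: 8×12.011 + 12×1.008 + 3×15.999 = 156.181 → 156.18 g/mol.

156.18 g/mol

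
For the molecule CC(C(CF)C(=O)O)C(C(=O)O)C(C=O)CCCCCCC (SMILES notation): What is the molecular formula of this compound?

Walk through each heavy atom and fill implicit hydrogens from standard valence (C 4, N 3, O 2, S 2, halogen 1):
  atom 1: C, bond orders sum to 1 (valence 4) → 3 H
  atom 2: C, bond orders sum to 3 (valence 4) → 1 H
  atom 3: C, bond orders sum to 3 (valence 4) → 1 H
  atom 4: C, bond orders sum to 2 (valence 4) → 2 H
  atom 5: F (halogen, monovalent) → 0 H
  atom 6: C, bond orders sum to 4 (valence 4) → 0 H
  atom 7: O, bond orders sum to 2 (valence 2) → 0 H
  atom 8: O, bond orders sum to 1 (valence 2) → 1 H
  atom 9: C, bond orders sum to 3 (valence 4) → 1 H
  atom 10: C, bond orders sum to 4 (valence 4) → 0 H
  atom 11: O, bond orders sum to 2 (valence 2) → 0 H
  atom 12: O, bond orders sum to 1 (valence 2) → 1 H
  atom 13: C, bond orders sum to 3 (valence 4) → 1 H
  atom 14: C, bond orders sum to 3 (valence 4) → 1 H
  atom 15: O, bond orders sum to 2 (valence 2) → 0 H
  atom 16: C, bond orders sum to 2 (valence 4) → 2 H
  atom 17: C, bond orders sum to 2 (valence 4) → 2 H
  atom 18: C, bond orders sum to 2 (valence 4) → 2 H
  atom 19: C, bond orders sum to 2 (valence 4) → 2 H
  atom 20: C, bond orders sum to 2 (valence 4) → 2 H
  atom 21: C, bond orders sum to 2 (valence 4) → 2 H
  atom 22: C, bond orders sum to 1 (valence 4) → 3 H
Totals → C:16, H:27, F:1, O:5.
In Hill order: C16H27FO5.

C16H27FO5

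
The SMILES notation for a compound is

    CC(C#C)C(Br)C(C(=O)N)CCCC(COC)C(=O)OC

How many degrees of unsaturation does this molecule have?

Degree of unsaturation = (number of rings) + (number of π bonds).
Ring closures in the SMILES: 0.
π bonds: 2 double bonds (each 1 DoU), 1 triple bond (each 2 DoU) → 4 DoU from unsaturation.
Total DoU = 0 + 4 = 4.

4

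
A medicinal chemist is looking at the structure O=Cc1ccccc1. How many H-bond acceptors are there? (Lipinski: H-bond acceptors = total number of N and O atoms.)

1

N atoms: 0; O atoms: 1.
Lipinski HBA = 0 + 1 = 1.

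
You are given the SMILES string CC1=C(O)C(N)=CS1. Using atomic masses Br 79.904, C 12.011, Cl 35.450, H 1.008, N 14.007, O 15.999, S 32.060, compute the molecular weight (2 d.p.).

129.18 g/mol

First, the molecular formula is C5H7NOS (counting implicit H from valence).
  C: 5 × 12.011 = 60.055
  H: 7 × 1.008 = 7.056
  N: 1 × 14.007 = 14.007
  O: 1 × 15.999 = 15.999
  S: 1 × 32.060 = 32.060
Sum: 5×12.011 + 7×1.008 + 1×14.007 + 1×15.999 + 1×32.060 = 129.177 → 129.18 g/mol.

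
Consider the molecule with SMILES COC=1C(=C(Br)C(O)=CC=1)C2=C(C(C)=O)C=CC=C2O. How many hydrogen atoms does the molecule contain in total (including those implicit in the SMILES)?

13

Walk through each heavy atom and fill implicit hydrogens from standard valence (C 4, N 3, O 2, S 2, halogen 1):
  atom 1: C, bond orders sum to 1 (valence 4) → 3 H
  atom 2: O, bond orders sum to 2 (valence 2) → 0 H
  atom 3: C, bond orders sum to 4 (valence 4) → 0 H
  atom 4: C, bond orders sum to 4 (valence 4) → 0 H
  atom 5: C, bond orders sum to 4 (valence 4) → 0 H
  atom 6: Br (halogen, monovalent) → 0 H
  atom 7: C, bond orders sum to 4 (valence 4) → 0 H
  atom 8: O, bond orders sum to 1 (valence 2) → 1 H
  atom 9: C, bond orders sum to 3 (valence 4) → 1 H
  atom 10: C, bond orders sum to 3 (valence 4) → 1 H
  atom 11: C, bond orders sum to 4 (valence 4) → 0 H
  atom 12: C, bond orders sum to 4 (valence 4) → 0 H
  atom 13: C, bond orders sum to 4 (valence 4) → 0 H
  atom 14: C, bond orders sum to 1 (valence 4) → 3 H
  atom 15: O, bond orders sum to 2 (valence 2) → 0 H
  atom 16: C, bond orders sum to 3 (valence 4) → 1 H
  atom 17: C, bond orders sum to 3 (valence 4) → 1 H
  atom 18: C, bond orders sum to 3 (valence 4) → 1 H
  atom 19: C, bond orders sum to 4 (valence 4) → 0 H
  atom 20: O, bond orders sum to 1 (valence 2) → 1 H
Total hydrogens: 13.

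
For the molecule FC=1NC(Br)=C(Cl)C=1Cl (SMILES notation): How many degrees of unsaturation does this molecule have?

3

Molecular formula: C4HBrCl2FN.
DoU = (2C + 2 + N − H − X) / 2, where X is the halogen count and O/S are ignored.
    = (2·4 + 2 + 1 − 1 − 4) / 2 = 6 / 2 = 3.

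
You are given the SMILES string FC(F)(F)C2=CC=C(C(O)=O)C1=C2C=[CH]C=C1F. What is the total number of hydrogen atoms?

6

Walk through each heavy atom and fill implicit hydrogens from standard valence (C 4, N 3, O 2, S 2, halogen 1):
  atom 1: F (halogen, monovalent) → 0 H
  atom 2: C, bond orders sum to 4 (valence 4) → 0 H
  atom 3: F (halogen, monovalent) → 0 H
  atom 4: F (halogen, monovalent) → 0 H
  atom 5: C, bond orders sum to 4 (valence 4) → 0 H
  atom 6: C, bond orders sum to 3 (valence 4) → 1 H
  atom 7: C, bond orders sum to 3 (valence 4) → 1 H
  atom 8: C, bond orders sum to 4 (valence 4) → 0 H
  atom 9: C, bond orders sum to 4 (valence 4) → 0 H
  atom 10: O, bond orders sum to 1 (valence 2) → 1 H
  atom 11: O, bond orders sum to 2 (valence 2) → 0 H
  atom 12: C, bond orders sum to 4 (valence 4) → 0 H
  atom 13: C, bond orders sum to 4 (valence 4) → 0 H
  atom 14: C, bond orders sum to 3 (valence 4) → 1 H
  atom 15: C with explicit H count 1
  atom 16: C, bond orders sum to 3 (valence 4) → 1 H
  atom 17: C, bond orders sum to 4 (valence 4) → 0 H
  atom 18: F (halogen, monovalent) → 0 H
Total hydrogens: 6.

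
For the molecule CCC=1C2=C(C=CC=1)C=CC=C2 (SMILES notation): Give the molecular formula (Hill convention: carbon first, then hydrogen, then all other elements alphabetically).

Walk through each heavy atom and fill implicit hydrogens from standard valence (C 4, N 3, O 2, S 2, halogen 1):
  atom 1: C, bond orders sum to 1 (valence 4) → 3 H
  atom 2: C, bond orders sum to 2 (valence 4) → 2 H
  atom 3: C, bond orders sum to 4 (valence 4) → 0 H
  atom 4: C, bond orders sum to 4 (valence 4) → 0 H
  atom 5: C, bond orders sum to 4 (valence 4) → 0 H
  atom 6: C, bond orders sum to 3 (valence 4) → 1 H
  atom 7: C, bond orders sum to 3 (valence 4) → 1 H
  atom 8: C, bond orders sum to 3 (valence 4) → 1 H
  atom 9: C, bond orders sum to 3 (valence 4) → 1 H
  atom 10: C, bond orders sum to 3 (valence 4) → 1 H
  atom 11: C, bond orders sum to 3 (valence 4) → 1 H
  atom 12: C, bond orders sum to 3 (valence 4) → 1 H
Totals → C:12, H:12.

C12H12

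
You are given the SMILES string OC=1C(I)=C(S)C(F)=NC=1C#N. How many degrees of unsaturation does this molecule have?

6

Molecular formula: C6H2FIN2OS.
DoU = (2C + 2 + N − H − X) / 2, where X is the halogen count and O/S are ignored.
    = (2·6 + 2 + 2 − 2 − 2) / 2 = 12 / 2 = 6.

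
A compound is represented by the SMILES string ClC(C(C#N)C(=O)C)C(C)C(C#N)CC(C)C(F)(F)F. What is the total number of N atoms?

2

Scan the SMILES for N atoms (remember two-letter symbols like Cl and Br are single atoms).
Nitrogen count: 2.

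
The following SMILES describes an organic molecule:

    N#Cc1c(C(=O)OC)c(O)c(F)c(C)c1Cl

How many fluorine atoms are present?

Scan the SMILES for F atoms (remember two-letter symbols like Cl and Br are single atoms).
Fluorine count: 1.

1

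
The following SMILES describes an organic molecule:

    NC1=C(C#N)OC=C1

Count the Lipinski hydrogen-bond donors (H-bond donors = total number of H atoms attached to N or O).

2

Donors: find every N or O and count the H atoms it carries.
  atom 1 (N): bond orders sum to 1 → 2 H
  atom 5 (N): bond orders sum to 3 → 0 H
  atom 6 (O): bond orders sum to 2 → 0 H
Lipinski HBD = 2.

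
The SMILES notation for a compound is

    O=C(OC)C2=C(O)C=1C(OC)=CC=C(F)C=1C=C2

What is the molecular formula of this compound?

C13H11FO4

Walk through each heavy atom and fill implicit hydrogens from standard valence (C 4, N 3, O 2, S 2, halogen 1):
  atom 1: O, bond orders sum to 2 (valence 2) → 0 H
  atom 2: C, bond orders sum to 4 (valence 4) → 0 H
  atom 3: O, bond orders sum to 2 (valence 2) → 0 H
  atom 4: C, bond orders sum to 1 (valence 4) → 3 H
  atom 5: C, bond orders sum to 4 (valence 4) → 0 H
  atom 6: C, bond orders sum to 4 (valence 4) → 0 H
  atom 7: O, bond orders sum to 1 (valence 2) → 1 H
  atom 8: C, bond orders sum to 4 (valence 4) → 0 H
  atom 9: C, bond orders sum to 4 (valence 4) → 0 H
  atom 10: O, bond orders sum to 2 (valence 2) → 0 H
  atom 11: C, bond orders sum to 1 (valence 4) → 3 H
  atom 12: C, bond orders sum to 3 (valence 4) → 1 H
  atom 13: C, bond orders sum to 3 (valence 4) → 1 H
  atom 14: C, bond orders sum to 4 (valence 4) → 0 H
  atom 15: F (halogen, monovalent) → 0 H
  atom 16: C, bond orders sum to 4 (valence 4) → 0 H
  atom 17: C, bond orders sum to 3 (valence 4) → 1 H
  atom 18: C, bond orders sum to 3 (valence 4) → 1 H
Totals → C:13, H:11, F:1, O:4.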